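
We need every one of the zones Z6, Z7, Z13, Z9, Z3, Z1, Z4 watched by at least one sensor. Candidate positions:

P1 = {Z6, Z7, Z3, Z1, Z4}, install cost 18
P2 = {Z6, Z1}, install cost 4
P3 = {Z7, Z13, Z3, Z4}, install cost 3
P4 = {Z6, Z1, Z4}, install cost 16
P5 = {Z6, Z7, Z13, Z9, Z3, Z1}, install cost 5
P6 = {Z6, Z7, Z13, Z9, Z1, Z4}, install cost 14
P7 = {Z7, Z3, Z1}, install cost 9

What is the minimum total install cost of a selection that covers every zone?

P3, P5 cover every zone at install cost 3 + 5 = 8.
Any cover uses at least 2 sensor positions; among all covering selections none totals below 8.

8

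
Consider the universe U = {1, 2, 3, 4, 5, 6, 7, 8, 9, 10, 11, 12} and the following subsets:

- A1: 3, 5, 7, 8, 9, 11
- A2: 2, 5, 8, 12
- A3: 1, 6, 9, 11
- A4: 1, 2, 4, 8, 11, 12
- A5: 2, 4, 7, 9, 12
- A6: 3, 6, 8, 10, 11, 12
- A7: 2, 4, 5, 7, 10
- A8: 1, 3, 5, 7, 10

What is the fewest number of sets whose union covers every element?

A1, A4, A6 together cover {1, 2, 3, 4, 5, 6, 7, 8, 9, 10, 11, 12} — every element.
No 2 of the 8 sets cover everything (all 28 pairs fall short), so 3 is minimum.

3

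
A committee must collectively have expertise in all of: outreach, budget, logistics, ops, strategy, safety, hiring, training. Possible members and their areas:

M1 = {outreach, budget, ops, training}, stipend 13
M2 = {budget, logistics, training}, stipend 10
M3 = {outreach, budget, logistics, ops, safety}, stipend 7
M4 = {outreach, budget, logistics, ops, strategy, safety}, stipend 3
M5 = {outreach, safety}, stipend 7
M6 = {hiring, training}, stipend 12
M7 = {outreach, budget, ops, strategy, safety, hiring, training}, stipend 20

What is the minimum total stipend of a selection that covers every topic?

15

M4, M6 cover every topic at stipend 3 + 12 = 15.
Any cover uses at least 2 members; among all covering selections none totals below 15.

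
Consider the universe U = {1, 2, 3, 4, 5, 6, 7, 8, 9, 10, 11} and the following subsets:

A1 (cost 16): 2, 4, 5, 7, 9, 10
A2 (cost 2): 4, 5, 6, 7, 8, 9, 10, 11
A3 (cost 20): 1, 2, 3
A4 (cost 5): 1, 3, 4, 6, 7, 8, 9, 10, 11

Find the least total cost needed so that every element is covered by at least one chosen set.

21

A1, A4 cover every element at cost 16 + 5 = 21.
Any cover uses at least 2 sets; among all covering selections none totals below 21.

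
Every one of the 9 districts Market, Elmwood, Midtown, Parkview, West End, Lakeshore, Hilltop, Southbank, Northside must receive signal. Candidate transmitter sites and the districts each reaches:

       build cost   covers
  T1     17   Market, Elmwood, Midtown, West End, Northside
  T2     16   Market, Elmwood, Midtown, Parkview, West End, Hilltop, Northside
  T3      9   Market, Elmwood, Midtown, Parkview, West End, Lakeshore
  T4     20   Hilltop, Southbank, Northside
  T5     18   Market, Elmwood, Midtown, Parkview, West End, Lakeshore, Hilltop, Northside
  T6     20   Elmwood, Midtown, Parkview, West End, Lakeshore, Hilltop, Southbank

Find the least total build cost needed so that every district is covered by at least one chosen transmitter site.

29

T3, T4 cover every district at build cost 9 + 20 = 29.
Any cover uses at least 2 transmitter sites; among all covering selections none totals below 29.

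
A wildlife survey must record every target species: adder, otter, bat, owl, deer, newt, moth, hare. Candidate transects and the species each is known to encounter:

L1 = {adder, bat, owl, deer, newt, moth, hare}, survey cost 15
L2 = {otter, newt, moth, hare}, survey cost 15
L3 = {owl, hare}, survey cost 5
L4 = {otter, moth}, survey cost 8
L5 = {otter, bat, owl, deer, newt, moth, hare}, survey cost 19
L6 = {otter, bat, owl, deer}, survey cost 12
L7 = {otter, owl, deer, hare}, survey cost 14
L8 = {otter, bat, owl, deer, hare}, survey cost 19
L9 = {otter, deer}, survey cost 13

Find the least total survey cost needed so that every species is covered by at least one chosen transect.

23

L1, L4 cover every species at survey cost 15 + 8 = 23.
Any cover uses at least 2 transects; among all covering selections none totals below 23.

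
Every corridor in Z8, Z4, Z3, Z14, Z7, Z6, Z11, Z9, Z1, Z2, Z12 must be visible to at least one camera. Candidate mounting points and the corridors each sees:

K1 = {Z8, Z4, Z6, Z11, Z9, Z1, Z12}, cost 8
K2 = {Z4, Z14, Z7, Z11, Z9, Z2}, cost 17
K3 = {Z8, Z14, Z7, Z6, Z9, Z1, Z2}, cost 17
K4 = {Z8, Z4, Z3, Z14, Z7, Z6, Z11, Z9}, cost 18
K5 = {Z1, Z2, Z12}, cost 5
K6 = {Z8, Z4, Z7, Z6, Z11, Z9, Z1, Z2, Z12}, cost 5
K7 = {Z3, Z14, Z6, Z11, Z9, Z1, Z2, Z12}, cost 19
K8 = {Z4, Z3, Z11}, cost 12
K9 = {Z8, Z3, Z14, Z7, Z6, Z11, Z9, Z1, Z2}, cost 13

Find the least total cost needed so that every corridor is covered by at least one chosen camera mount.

18

K6, K9 cover every corridor at cost 5 + 13 = 18.
Any cover uses at least 2 camera mounts; among all covering selections none totals below 18.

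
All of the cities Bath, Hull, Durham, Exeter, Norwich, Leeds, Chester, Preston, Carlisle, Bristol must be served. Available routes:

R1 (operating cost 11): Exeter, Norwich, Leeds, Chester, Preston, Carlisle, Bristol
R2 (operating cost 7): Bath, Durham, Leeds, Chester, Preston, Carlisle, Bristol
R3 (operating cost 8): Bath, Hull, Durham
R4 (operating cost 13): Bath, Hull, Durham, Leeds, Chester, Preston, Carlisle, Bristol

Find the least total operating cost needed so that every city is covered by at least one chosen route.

R1, R3 cover every city at operating cost 11 + 8 = 19.
Any cover uses at least 2 routes; among all covering selections none totals below 19.
Greedy by coverage-per-operating cost would pick R2, R1, R3 for 26 — worse than the optimum 19.

19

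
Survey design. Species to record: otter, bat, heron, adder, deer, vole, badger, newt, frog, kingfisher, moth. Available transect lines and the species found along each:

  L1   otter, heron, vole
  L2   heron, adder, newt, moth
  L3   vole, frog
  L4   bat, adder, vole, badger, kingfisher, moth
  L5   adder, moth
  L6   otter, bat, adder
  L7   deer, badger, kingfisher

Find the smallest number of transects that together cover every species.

L2, L3, L6, L7 together cover {otter, bat, heron, adder, deer, vole, badger, newt, frog, kingfisher, moth} — every species.
No 3 of the 7 transects cover everything (all 35 triples fall short), so 4 is minimum.

4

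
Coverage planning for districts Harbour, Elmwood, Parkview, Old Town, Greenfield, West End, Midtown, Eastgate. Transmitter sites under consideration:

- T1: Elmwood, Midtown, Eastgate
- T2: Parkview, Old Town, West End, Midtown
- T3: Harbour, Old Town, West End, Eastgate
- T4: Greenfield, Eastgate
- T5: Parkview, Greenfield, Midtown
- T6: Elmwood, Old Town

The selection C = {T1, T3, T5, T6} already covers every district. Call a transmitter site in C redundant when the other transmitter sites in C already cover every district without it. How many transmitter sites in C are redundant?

2

Drop T1: the rest still cover every district — redundant.
Drop T3: Harbour, West End uncovered — not redundant.
Drop T5: Parkview, Greenfield uncovered — not redundant.
Drop T6: the rest still cover every district — redundant.
2 redundant: T1, T6.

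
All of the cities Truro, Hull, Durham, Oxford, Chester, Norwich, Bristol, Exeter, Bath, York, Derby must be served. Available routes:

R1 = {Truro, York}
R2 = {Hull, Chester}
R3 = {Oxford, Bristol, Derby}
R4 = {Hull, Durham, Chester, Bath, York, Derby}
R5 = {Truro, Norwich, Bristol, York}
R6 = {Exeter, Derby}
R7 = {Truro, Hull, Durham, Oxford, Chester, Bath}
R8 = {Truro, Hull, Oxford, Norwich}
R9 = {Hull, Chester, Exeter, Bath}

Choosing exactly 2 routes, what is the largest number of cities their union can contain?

Choosing R4, R5 covers {Truro, Hull, Durham, Chester, Norwich, Bristol, Bath, York, Derby} — 9 cities.
No choice of 2 routes does better; here Oxford, Exeter are left uncovered.

9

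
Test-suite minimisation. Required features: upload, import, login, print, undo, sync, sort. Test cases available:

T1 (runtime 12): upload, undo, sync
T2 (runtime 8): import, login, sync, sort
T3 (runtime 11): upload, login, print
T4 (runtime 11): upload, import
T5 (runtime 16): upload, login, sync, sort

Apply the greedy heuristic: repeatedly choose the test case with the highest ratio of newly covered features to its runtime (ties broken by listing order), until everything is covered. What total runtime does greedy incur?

Pick 1: T2 adds 4 new (import, login, sync, sort) at runtime 8 (ratio 4/8).
Pick 2: T3 adds 2 new (upload, print) at runtime 11 (ratio 2/11).
Pick 3: T1 adds 1 new (undo) at runtime 12 (ratio 1/12).
Greedy total runtime: 8 + 11 + 12 = 31.

31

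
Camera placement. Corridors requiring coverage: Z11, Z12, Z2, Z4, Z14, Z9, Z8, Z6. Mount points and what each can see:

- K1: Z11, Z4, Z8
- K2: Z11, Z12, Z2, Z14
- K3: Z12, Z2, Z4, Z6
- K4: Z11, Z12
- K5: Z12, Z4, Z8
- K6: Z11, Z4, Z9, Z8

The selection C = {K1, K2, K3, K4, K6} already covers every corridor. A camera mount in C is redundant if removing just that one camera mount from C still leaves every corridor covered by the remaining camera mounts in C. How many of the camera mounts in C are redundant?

2

Drop K1: the rest still cover every corridor — redundant.
Drop K2: Z14 uncovered — not redundant.
Drop K3: Z6 uncovered — not redundant.
Drop K4: the rest still cover every corridor — redundant.
Drop K6: Z9 uncovered — not redundant.
2 redundant: K1, K4.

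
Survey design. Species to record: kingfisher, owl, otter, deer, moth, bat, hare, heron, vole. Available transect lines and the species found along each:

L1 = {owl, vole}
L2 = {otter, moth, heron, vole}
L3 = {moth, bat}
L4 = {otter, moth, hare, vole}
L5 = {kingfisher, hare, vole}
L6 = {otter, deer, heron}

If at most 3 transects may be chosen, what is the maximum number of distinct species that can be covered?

Choosing L3, L5, L6 covers {kingfisher, otter, deer, moth, bat, hare, heron, vole} — 8 species.
No choice of 3 transects does better; here owl is left uncovered.

8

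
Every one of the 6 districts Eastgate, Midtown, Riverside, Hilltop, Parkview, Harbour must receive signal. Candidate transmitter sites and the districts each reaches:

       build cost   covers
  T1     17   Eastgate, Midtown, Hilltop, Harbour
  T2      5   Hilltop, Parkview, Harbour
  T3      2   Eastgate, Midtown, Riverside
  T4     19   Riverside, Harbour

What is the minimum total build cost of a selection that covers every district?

7

T2, T3 cover every district at build cost 5 + 2 = 7.
Any cover uses at least 2 transmitter sites; among all covering selections none totals below 7.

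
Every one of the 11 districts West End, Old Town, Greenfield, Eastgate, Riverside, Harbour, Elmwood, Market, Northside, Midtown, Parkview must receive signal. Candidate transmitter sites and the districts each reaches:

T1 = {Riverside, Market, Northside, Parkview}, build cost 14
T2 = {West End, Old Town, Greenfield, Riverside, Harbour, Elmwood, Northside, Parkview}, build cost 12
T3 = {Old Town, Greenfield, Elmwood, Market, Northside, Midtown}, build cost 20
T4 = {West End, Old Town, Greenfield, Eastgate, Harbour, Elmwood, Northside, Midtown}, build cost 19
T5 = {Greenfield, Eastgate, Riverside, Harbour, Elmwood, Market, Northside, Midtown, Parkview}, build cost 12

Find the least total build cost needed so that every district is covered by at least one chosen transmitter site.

24

T2, T5 cover every district at build cost 12 + 12 = 24.
Any cover uses at least 2 transmitter sites; among all covering selections none totals below 24.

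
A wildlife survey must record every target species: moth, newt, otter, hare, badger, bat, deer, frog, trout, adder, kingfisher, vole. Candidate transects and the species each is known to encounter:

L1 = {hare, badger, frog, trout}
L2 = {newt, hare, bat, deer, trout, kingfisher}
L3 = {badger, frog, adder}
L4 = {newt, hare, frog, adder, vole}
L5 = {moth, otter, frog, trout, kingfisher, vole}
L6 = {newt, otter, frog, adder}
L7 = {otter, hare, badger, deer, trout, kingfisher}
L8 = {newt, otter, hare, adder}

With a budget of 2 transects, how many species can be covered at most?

10

Choosing L2, L5 covers {moth, newt, otter, hare, bat, deer, frog, trout, kingfisher, vole} — 10 species.
No choice of 2 transects does better; here badger, adder are left uncovered.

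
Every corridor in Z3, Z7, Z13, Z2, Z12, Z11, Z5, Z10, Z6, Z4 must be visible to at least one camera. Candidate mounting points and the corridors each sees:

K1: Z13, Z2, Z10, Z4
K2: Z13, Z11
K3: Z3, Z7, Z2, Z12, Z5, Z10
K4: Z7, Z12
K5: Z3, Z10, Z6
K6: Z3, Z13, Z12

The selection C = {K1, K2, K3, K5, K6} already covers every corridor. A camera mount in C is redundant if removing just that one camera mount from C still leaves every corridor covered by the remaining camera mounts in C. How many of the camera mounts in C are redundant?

Drop K1: Z4 uncovered — not redundant.
Drop K2: Z11 uncovered — not redundant.
Drop K3: Z7, Z5 uncovered — not redundant.
Drop K5: Z6 uncovered — not redundant.
Drop K6: the rest still cover every corridor — redundant.
1 redundant: K6.

1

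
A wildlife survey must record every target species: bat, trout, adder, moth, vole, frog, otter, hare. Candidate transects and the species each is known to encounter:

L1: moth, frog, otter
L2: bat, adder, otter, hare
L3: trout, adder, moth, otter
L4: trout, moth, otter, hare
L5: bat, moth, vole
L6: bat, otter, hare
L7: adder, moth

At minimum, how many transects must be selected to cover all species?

L1, L2, L3, L5 together cover {bat, trout, adder, moth, vole, frog, otter, hare} — every species.
No 3 of the 7 transects cover everything (all 35 triples fall short), so 4 is minimum.

4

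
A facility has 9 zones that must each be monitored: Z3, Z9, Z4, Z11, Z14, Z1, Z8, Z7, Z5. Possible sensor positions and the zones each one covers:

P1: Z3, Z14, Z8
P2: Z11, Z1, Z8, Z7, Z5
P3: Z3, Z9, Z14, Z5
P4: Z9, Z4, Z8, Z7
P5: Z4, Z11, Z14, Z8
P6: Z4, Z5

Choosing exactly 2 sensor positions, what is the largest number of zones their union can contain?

8

Choosing P2, P3 covers {Z3, Z9, Z11, Z14, Z1, Z8, Z7, Z5} — 8 zones.
No choice of 2 sensor positions does better; here Z4 is left uncovered.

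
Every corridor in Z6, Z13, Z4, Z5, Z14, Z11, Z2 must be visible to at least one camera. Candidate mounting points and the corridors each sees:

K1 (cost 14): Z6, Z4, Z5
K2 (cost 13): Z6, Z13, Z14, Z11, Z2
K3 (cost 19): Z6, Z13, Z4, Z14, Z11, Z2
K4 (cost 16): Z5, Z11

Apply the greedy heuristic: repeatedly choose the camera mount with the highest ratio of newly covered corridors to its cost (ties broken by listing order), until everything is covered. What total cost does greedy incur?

Pick 1: K2 adds 5 new (Z6, Z13, Z14, Z11, Z2) at cost 13 (ratio 5/13).
Pick 2: K1 adds 2 new (Z4, Z5) at cost 14 (ratio 2/14).
Greedy total cost: 13 + 14 = 27.

27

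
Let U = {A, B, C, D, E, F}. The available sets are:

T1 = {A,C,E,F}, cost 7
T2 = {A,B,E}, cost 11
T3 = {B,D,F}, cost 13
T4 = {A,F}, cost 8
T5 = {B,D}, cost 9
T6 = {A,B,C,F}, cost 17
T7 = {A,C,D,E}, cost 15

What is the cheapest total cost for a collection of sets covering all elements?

16

T1, T5 cover every element at cost 7 + 9 = 16.
Any cover uses at least 2 sets; among all covering selections none totals below 16.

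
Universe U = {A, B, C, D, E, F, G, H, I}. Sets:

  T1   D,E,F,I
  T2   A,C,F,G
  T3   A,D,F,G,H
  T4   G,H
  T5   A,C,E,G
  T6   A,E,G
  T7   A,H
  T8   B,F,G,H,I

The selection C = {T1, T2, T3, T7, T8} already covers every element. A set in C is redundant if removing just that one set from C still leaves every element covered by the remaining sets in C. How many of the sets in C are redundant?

2

Drop T1: E uncovered — not redundant.
Drop T2: C uncovered — not redundant.
Drop T3: the rest still cover every element — redundant.
Drop T7: the rest still cover every element — redundant.
Drop T8: B uncovered — not redundant.
2 redundant: T3, T7.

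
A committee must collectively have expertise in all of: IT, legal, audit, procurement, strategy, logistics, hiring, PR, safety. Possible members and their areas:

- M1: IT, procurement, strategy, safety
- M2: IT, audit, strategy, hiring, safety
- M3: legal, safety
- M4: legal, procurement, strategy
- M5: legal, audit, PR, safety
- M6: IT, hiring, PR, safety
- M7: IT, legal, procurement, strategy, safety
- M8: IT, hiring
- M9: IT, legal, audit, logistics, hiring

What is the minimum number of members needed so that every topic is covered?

M1, M5, M9 together cover {IT, legal, audit, procurement, strategy, logistics, hiring, PR, safety} — every topic.
No 2 of the 9 members cover everything (all 36 pairs fall short), so 3 is minimum.
Greedy (largest uncovered first) would take M2, M4, M5, M9 — 4 members — but 3 suffice.

3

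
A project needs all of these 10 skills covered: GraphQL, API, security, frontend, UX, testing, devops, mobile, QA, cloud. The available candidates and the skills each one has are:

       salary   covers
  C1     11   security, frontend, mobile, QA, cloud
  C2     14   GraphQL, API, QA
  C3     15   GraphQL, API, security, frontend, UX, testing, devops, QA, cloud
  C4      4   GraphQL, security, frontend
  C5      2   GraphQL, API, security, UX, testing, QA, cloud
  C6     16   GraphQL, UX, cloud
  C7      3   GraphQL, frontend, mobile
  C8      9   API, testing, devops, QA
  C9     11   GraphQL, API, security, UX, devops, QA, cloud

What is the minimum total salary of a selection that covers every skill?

C5, C7, C8 cover every skill at salary 2 + 3 + 9 = 14.
Any cover uses at least 2 candidates; among all covering selections none totals below 14.

14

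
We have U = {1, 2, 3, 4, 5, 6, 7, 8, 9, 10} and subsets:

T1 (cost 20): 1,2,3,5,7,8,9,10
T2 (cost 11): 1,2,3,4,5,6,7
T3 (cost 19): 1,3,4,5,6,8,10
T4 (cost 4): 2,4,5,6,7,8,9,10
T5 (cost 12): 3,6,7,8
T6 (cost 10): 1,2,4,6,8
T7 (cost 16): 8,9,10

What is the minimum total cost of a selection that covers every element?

T2, T4 cover every element at cost 11 + 4 = 15.
Any cover uses at least 2 sets; among all covering selections none totals below 15.

15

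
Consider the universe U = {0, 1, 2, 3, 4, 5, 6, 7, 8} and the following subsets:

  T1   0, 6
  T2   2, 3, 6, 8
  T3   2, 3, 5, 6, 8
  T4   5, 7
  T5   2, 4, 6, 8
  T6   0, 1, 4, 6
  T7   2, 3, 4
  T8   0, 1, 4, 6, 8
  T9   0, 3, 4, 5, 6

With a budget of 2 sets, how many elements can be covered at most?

Choosing T3, T6 covers {0, 1, 2, 3, 4, 5, 6, 8} — 8 elements.
No choice of 2 sets does better; here 7 is left uncovered.

8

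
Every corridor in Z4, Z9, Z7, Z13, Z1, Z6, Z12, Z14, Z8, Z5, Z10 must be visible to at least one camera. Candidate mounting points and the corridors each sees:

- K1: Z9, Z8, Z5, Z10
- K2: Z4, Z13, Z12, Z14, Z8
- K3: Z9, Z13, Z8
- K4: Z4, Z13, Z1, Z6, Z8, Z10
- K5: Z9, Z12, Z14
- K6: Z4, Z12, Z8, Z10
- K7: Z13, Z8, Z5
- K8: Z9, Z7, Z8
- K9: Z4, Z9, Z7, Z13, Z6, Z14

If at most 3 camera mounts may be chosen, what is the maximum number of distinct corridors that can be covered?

Choosing K1, K2, K4 covers {Z4, Z9, Z13, Z1, Z6, Z12, Z14, Z8, Z5, Z10} — 10 corridors.
No choice of 3 camera mounts does better; here Z7 is left uncovered.

10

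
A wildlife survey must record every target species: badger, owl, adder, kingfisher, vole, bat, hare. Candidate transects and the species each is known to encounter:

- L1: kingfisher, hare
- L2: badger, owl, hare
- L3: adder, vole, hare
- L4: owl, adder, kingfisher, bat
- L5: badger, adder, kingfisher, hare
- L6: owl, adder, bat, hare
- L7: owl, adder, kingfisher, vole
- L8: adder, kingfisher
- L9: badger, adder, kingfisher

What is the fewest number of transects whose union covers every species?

L2, L3, L4 together cover {badger, owl, adder, kingfisher, vole, bat, hare} — every species.
No 2 of the 9 transects cover everything (all 36 pairs fall short), so 3 is minimum.

3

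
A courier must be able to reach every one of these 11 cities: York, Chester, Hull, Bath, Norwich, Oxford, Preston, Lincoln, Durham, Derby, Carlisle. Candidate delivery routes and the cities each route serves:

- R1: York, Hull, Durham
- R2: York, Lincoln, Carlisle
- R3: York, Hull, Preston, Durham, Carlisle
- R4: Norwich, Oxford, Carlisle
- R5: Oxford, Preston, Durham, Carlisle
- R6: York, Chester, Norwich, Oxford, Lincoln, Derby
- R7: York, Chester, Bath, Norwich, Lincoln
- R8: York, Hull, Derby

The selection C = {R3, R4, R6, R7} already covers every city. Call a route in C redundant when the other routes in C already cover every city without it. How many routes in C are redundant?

Drop R3: Hull, Preston, Durham uncovered — not redundant.
Drop R4: the rest still cover every city — redundant.
Drop R6: Derby uncovered — not redundant.
Drop R7: Bath uncovered — not redundant.
1 redundant: R4.

1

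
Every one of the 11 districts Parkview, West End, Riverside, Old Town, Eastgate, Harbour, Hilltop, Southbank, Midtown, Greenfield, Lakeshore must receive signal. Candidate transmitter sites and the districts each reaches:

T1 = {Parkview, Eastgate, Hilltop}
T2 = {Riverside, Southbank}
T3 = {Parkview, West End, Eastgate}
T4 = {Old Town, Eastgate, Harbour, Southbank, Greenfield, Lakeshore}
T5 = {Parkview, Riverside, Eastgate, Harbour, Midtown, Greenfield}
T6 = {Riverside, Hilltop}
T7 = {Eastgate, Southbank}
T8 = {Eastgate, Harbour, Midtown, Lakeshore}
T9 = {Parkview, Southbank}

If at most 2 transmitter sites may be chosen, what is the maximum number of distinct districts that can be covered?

9

Choosing T4, T5 covers {Parkview, Riverside, Old Town, Eastgate, Harbour, Southbank, Midtown, Greenfield, Lakeshore} — 9 districts.
No choice of 2 transmitter sites does better; here West End, Hilltop are left uncovered.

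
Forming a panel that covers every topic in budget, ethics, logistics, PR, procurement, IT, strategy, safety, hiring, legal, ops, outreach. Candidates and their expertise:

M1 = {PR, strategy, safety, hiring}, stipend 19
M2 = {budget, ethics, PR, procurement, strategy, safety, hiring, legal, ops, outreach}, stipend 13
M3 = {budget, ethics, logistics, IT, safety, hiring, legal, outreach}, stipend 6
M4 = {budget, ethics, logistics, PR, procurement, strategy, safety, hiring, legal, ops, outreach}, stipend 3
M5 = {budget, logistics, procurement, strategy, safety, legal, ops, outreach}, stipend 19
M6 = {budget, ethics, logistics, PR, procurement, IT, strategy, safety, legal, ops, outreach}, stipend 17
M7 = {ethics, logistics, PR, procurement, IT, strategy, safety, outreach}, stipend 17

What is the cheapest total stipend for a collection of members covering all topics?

9

M3, M4 cover every topic at stipend 6 + 3 = 9.
Any cover uses at least 2 members; among all covering selections none totals below 9.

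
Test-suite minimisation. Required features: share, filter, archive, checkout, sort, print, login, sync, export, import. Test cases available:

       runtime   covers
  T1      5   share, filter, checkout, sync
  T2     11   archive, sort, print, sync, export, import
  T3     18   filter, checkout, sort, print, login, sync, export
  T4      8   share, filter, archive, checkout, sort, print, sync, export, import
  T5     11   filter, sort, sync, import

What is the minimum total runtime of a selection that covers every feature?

T3, T4 cover every feature at runtime 18 + 8 = 26.
Any cover uses at least 2 test cases; among all covering selections none totals below 26.

26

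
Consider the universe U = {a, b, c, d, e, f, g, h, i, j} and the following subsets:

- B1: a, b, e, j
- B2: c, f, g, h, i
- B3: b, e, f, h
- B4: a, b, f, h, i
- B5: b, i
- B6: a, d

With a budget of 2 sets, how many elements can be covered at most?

9

Choosing B1, B2 covers {a, b, c, e, f, g, h, i, j} — 9 elements.
No choice of 2 sets does better; here d is left uncovered.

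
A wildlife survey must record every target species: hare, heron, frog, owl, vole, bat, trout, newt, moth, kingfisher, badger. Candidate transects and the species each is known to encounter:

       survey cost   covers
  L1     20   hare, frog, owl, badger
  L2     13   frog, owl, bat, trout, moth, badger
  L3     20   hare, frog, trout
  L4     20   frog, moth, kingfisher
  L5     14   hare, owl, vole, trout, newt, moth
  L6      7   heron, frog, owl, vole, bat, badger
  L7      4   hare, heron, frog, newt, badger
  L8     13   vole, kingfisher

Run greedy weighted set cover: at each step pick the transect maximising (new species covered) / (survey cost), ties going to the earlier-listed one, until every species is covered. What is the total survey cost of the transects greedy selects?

Pick 1: L7 adds 5 new (hare, heron, frog, newt, badger) at survey cost 4 (ratio 5/4).
Pick 2: L6 adds 3 new (owl, vole, bat) at survey cost 7 (ratio 3/7).
Pick 3: L2 adds 2 new (trout, moth) at survey cost 13 (ratio 2/13).
Pick 4: L8 adds 1 new (kingfisher) at survey cost 13 (ratio 1/13).
Greedy total survey cost: 4 + 7 + 13 + 13 = 37. (The true optimum is 30, so greedy overshoots here.)

37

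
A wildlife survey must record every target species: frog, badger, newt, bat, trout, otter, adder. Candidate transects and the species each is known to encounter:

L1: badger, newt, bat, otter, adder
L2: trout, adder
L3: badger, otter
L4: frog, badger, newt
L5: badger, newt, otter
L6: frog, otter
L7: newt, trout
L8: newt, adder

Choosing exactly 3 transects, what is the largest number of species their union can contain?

7

Choosing L1, L2, L4 covers {frog, badger, newt, bat, trout, otter, adder} — 7 species.
That is all 7 species.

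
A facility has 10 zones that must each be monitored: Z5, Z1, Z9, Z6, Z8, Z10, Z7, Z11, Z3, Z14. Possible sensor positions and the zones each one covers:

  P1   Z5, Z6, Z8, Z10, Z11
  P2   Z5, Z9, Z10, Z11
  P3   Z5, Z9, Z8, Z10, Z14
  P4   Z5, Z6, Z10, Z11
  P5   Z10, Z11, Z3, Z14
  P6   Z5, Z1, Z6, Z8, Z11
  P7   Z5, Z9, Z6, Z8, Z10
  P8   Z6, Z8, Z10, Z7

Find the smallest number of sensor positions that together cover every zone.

4

P2, P5, P6, P8 together cover {Z5, Z1, Z9, Z6, Z8, Z10, Z7, Z11, Z3, Z14} — every zone.
No 3 of the 8 sensor positions cover everything (all 56 triples fall short), so 4 is minimum.
Greedy (largest uncovered first) would take P1, P3, P5, P6, P8 — 5 sensor positions — but 4 suffice.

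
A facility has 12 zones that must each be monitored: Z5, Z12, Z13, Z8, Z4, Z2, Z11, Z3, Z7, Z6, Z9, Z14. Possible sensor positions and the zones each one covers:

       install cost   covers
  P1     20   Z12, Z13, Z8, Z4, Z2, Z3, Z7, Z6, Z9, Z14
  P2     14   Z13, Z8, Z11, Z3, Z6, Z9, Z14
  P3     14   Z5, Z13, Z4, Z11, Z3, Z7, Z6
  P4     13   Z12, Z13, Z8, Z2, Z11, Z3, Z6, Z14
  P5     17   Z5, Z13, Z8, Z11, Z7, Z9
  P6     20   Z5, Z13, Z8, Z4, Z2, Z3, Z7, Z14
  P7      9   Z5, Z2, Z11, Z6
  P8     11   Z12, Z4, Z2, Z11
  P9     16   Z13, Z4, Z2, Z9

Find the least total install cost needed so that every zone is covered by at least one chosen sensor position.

29

P1, P7 cover every zone at install cost 20 + 9 = 29.
Any cover uses at least 2 sensor positions; among all covering selections none totals below 29.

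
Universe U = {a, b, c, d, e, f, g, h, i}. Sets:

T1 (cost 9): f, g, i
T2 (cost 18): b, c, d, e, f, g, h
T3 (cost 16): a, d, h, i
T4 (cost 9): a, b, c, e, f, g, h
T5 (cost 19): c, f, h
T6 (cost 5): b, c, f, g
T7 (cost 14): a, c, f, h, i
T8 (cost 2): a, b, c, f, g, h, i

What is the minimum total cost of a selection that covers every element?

T2, T8 cover every element at cost 18 + 2 = 20.
Any cover uses at least 2 sets; among all covering selections none totals below 20.

20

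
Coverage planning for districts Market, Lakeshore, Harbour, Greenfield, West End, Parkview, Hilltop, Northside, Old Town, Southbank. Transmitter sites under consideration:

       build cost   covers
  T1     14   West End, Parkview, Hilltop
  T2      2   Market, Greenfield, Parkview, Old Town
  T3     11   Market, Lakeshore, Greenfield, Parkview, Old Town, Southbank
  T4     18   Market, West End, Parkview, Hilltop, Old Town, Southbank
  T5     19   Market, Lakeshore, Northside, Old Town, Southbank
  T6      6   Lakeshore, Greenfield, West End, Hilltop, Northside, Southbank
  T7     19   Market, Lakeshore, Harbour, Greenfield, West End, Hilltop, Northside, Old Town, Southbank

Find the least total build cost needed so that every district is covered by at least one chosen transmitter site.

T2, T7 cover every district at build cost 2 + 19 = 21.
Any cover uses at least 2 transmitter sites; among all covering selections none totals below 21.

21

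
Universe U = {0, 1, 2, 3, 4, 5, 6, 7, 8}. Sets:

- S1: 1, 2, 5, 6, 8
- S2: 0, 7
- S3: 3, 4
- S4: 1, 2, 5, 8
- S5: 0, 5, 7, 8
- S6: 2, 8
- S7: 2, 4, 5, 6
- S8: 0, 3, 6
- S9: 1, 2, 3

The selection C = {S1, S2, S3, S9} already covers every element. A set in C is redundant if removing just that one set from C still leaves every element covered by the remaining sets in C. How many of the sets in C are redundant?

Drop S1: 5, 6, 8 uncovered — not redundant.
Drop S2: 0, 7 uncovered — not redundant.
Drop S3: 4 uncovered — not redundant.
Drop S9: the rest still cover every element — redundant.
1 redundant: S9.

1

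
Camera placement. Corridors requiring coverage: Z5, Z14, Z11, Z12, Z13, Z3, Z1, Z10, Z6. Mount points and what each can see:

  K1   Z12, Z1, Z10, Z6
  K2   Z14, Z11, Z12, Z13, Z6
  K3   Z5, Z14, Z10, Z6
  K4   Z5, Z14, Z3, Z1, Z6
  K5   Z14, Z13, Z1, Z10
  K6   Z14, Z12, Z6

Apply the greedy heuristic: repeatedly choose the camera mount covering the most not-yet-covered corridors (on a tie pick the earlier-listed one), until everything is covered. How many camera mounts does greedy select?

Pick 1: K2 covers 5 new corridors (Z14, Z11, Z12, Z13, Z6).
Pick 2: K4 covers 3 new corridors (Z5, Z3, Z1).
Pick 3: K1 covers 1 new corridors (Z10).
Greedy uses 3 camera mounts.

3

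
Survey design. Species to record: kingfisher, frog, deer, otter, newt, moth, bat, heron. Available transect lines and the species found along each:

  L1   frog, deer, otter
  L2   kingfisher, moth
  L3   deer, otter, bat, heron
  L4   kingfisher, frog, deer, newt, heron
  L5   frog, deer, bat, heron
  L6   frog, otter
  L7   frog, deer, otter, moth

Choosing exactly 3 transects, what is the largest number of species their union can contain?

8

Choosing L2, L3, L4 covers {kingfisher, frog, deer, otter, newt, moth, bat, heron} — 8 species.
That is all 8 species.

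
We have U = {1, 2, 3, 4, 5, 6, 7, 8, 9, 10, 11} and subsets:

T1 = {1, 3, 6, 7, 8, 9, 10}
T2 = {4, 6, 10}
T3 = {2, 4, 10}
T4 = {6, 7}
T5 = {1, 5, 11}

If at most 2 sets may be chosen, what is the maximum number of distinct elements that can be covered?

9

Choosing T1, T3 covers {1, 2, 3, 4, 6, 7, 8, 9, 10} — 9 elements.
No choice of 2 sets does better; here 5, 11 are left uncovered.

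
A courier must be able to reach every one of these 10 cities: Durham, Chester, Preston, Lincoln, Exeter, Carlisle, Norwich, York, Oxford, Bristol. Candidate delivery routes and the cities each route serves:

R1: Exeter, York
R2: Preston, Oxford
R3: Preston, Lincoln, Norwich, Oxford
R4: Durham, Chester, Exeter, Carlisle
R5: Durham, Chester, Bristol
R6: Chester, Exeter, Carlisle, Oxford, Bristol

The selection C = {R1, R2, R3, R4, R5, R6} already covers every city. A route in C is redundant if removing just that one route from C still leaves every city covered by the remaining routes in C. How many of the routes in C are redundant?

Drop R1: York uncovered — not redundant.
Drop R2: the rest still cover every city — redundant.
Drop R3: Lincoln, Norwich uncovered — not redundant.
Drop R4: the rest still cover every city — redundant.
Drop R5: the rest still cover every city — redundant.
Drop R6: the rest still cover every city — redundant.
4 redundant: R2, R4, R5, R6.

4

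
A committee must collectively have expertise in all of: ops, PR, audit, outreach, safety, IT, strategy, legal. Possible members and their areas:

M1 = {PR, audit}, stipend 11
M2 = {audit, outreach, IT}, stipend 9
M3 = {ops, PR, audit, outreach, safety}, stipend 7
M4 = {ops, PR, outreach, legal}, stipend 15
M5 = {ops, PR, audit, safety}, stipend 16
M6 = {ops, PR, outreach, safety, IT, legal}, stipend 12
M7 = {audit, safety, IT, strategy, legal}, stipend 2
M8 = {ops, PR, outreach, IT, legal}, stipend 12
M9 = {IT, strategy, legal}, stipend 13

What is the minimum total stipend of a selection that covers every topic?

M3, M7 cover every topic at stipend 7 + 2 = 9.
Any cover uses at least 2 members; among all covering selections none totals below 9.

9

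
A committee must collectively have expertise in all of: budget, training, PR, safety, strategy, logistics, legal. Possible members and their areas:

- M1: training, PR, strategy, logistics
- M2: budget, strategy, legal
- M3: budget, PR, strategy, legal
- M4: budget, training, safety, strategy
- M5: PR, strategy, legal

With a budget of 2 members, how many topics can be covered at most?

Choosing M1, M2 covers {budget, training, PR, strategy, logistics, legal} — 6 topics.
No choice of 2 members does better; here safety is left uncovered.

6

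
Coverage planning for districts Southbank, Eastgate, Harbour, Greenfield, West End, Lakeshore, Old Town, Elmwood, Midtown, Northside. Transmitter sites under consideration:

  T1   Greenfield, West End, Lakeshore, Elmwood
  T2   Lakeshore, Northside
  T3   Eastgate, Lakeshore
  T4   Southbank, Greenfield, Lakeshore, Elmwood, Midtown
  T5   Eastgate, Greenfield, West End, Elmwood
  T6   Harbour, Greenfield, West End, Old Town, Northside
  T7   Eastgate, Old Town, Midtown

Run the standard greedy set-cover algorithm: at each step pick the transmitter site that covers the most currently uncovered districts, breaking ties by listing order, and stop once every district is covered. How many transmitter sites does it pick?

Pick 1: T4 covers 5 new districts (Southbank, Greenfield, Lakeshore, Elmwood, Midtown).
Pick 2: T6 covers 4 new districts (Harbour, West End, Old Town, Northside).
Pick 3: T3 covers 1 new districts (Eastgate).
Greedy uses 3 transmitter sites.

3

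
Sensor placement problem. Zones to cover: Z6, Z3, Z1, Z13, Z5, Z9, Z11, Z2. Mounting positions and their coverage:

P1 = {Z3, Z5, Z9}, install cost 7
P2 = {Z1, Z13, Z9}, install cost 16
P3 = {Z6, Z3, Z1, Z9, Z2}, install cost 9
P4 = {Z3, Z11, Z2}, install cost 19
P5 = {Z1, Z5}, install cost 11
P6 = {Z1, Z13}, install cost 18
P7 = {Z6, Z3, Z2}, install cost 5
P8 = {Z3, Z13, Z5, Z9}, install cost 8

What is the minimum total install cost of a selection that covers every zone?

36

P3, P4, P8 cover every zone at install cost 9 + 19 + 8 = 36.
Any cover uses at least 3 sensor positions; among all covering selections none totals below 36.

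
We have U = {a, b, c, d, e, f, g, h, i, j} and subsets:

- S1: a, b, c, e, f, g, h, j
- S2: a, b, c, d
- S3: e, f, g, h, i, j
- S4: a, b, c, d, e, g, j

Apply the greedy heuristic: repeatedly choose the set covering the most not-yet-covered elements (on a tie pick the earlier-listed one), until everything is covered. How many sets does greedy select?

3

Pick 1: S1 covers 8 new elements (a, b, c, e, f, g, h, j).
Pick 2: S2 covers 1 new elements (d).
Pick 3: S3 covers 1 new elements (i).
Greedy uses 3 sets. (The true minimum is 2.)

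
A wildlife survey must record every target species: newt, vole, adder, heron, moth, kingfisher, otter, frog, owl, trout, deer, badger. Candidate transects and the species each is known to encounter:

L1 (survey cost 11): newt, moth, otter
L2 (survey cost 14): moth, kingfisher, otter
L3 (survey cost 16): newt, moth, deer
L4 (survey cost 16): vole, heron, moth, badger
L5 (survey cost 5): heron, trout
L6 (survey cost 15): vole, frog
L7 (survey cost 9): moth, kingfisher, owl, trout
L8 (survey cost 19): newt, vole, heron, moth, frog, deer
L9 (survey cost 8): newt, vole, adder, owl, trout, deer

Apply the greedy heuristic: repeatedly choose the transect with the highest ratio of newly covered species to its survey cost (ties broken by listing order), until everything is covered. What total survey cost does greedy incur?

Pick 1: L9 adds 6 new (newt, vole, adder, owl, trout, deer) at survey cost 8 (ratio 6/8).
Pick 2: L7 adds 2 new (moth, kingfisher) at survey cost 9 (ratio 2/9).
Pick 3: L5 adds 1 new (heron) at survey cost 5 (ratio 1/5).
Pick 4: L1 adds 1 new (otter) at survey cost 11 (ratio 1/11).
Pick 5: L6 adds 1 new (frog) at survey cost 15 (ratio 1/15).
Pick 6: L4 adds 1 new (badger) at survey cost 16 (ratio 1/16).
Greedy total survey cost: 8 + 9 + 5 + 11 + 15 + 16 = 64. (The true optimum is 53, so greedy overshoots here.)

64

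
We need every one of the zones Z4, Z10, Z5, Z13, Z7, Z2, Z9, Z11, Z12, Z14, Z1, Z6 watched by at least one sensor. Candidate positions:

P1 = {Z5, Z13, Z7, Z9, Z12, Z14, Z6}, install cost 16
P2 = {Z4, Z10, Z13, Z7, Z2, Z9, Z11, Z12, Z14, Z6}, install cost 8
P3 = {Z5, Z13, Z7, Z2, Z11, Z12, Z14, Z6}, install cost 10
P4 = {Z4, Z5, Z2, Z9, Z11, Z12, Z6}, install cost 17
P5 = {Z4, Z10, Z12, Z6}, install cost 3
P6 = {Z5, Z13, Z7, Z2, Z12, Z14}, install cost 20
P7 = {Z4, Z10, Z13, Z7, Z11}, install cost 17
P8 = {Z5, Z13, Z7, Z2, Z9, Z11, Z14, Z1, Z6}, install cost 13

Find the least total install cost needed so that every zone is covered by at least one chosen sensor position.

P5, P8 cover every zone at install cost 3 + 13 = 16.
Any cover uses at least 2 sensor positions; among all covering selections none totals below 16.
Greedy by coverage-per-install cost would pick P5, P2, P8 for 24 — worse than the optimum 16.

16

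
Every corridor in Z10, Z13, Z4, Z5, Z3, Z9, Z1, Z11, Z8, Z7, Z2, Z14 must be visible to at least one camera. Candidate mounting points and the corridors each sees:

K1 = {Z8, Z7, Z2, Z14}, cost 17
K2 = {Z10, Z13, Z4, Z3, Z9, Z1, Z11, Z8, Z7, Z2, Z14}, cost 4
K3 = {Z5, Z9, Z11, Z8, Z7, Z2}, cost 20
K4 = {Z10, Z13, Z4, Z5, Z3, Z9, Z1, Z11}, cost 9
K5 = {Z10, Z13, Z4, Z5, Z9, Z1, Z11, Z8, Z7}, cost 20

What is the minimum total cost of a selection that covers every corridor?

13

K2, K4 cover every corridor at cost 4 + 9 = 13.
Any cover uses at least 2 camera mounts; among all covering selections none totals below 13.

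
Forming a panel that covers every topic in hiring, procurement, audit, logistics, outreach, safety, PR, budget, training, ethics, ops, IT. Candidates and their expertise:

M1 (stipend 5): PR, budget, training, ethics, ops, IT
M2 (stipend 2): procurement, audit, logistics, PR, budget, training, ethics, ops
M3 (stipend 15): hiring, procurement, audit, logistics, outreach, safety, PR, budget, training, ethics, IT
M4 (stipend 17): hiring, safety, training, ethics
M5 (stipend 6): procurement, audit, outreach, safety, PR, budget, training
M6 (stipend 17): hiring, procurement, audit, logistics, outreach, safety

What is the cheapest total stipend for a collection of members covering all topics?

17

M2, M3 cover every topic at stipend 2 + 15 = 17.
Any cover uses at least 2 members; among all covering selections none totals below 17.
Greedy by coverage-per-stipend would pick M2, M5, M1, M3 for 28 — worse than the optimum 17.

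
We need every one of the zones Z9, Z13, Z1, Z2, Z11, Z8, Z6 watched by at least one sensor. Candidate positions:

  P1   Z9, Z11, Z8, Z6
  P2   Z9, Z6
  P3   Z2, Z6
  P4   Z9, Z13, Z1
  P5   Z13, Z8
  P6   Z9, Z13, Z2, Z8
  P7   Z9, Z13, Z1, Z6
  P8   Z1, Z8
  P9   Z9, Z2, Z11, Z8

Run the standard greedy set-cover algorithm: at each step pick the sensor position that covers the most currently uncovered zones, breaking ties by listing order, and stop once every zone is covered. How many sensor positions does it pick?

Pick 1: P1 covers 4 new zones (Z9, Z11, Z8, Z6).
Pick 2: P4 covers 2 new zones (Z13, Z1).
Pick 3: P3 covers 1 new zones (Z2).
Greedy uses 3 sensor positions. (The true minimum is 2.)

3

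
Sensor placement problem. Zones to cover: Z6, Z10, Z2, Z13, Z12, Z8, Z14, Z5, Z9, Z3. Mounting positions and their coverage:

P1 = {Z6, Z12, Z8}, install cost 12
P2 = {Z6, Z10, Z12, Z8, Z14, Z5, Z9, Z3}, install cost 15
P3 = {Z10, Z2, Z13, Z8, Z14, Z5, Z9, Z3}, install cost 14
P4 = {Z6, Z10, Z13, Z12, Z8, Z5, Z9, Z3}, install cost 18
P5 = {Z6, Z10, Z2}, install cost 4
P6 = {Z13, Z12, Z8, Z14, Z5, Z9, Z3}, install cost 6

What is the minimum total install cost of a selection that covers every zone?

P5, P6 cover every zone at install cost 4 + 6 = 10.
Any cover uses at least 2 sensor positions; among all covering selections none totals below 10.

10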